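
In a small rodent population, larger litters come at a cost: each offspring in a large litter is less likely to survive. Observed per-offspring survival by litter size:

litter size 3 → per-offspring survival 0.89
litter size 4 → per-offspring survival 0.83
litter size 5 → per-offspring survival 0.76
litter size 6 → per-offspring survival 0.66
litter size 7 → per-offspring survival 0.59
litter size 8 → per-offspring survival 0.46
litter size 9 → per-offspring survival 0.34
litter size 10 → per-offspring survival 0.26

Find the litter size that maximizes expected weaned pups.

Expected weaned pups = c × s(c):
  c=3: 3 × 0.89 = 2.670
  c=4: 4 × 0.83 = 3.320
  c=5: 5 × 0.76 = 3.800
  c=6: 6 × 0.66 = 3.960
  c=7: 7 × 0.59 = 4.130
  c=8: 8 × 0.46 = 3.680
  c=9: 9 × 0.34 = 3.060
  c=10: 10 × 0.26 = 2.600
Maximum at c = 7 (4.130 weaned pups).

7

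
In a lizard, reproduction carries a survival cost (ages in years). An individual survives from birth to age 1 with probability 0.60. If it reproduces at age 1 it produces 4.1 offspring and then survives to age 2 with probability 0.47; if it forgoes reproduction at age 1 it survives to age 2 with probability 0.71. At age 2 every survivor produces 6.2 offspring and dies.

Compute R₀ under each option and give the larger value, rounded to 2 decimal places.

4.21

breed at age 1: R₀ = 0.60 × (4.1 + 0.47 × 6.2) = 0.60 × 7.0140 = 4.2084
delay to age 2: R₀ = 0.60 × (0.71 × 6.2) = 0.60 × 4.4020 = 2.6412
Higher: breed at age 1 (4.2084).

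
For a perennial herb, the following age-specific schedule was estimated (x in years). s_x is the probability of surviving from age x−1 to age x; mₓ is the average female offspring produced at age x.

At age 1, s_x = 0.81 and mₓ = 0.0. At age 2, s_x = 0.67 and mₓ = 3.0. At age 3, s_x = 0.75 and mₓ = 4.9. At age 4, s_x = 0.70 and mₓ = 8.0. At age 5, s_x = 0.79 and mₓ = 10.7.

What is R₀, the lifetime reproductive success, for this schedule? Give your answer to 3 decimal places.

8.310

Survivorship from birth: l_x = s_1·s_2·…·s_x.
  l_1 = 0.81000
  l_2 = 0.54270
  l_3 = 0.40703
  l_4 = 0.28492
  l_5 = 0.22508
R₀ = Σ l_x mₓ:
  age 1: 0.81000 × 0.0 = 0.0000
  age 2: 0.54270 × 3.0 = 1.6281
  age 3: 0.40703 × 4.9 = 1.9944
  age 4: 0.28492 × 8.0 = 2.2794
  age 5: 0.22508 × 10.7 = 2.4084
R₀ = 0.0000 + 1.6281 + 1.9944 + 2.2794 + 2.4084 = 8.3103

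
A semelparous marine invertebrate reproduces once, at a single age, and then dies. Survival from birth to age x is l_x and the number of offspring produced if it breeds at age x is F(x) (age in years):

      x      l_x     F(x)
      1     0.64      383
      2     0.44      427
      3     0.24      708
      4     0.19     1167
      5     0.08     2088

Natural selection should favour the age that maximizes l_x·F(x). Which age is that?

Expected offspring if breeding at age x = l_x × F(x):
  age 1: 0.64 × 383 = 245.120
  age 2: 0.44 × 427 = 187.880
  age 3: 0.24 × 708 = 169.920
  age 4: 0.19 × 1167 = 221.730
  age 5: 0.08 × 2088 = 167.040
Maximum at age 1 (245.120).

1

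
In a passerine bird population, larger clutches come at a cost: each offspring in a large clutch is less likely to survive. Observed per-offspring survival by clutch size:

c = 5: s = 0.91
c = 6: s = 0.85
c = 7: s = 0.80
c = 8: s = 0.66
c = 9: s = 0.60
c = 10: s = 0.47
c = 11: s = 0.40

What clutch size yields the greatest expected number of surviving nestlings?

Expected surviving nestlings = c × s(c):
  c=5: 5 × 0.91 = 4.550
  c=6: 6 × 0.85 = 5.100
  c=7: 7 × 0.80 = 5.600
  c=8: 8 × 0.66 = 5.280
  c=9: 9 × 0.60 = 5.400
  c=10: 10 × 0.47 = 4.700
  c=11: 11 × 0.40 = 4.400
Maximum at c = 7 (5.600 surviving nestlings).

7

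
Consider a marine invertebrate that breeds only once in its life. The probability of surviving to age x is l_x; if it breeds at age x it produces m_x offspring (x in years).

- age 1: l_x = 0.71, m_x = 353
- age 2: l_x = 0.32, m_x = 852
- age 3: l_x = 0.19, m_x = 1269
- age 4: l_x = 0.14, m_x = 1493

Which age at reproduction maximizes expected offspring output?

2

Expected offspring if breeding at age x = l_x × m_x:
  age 1: 0.71 × 353 = 250.630
  age 2: 0.32 × 852 = 272.640
  age 3: 0.19 × 1269 = 241.110
  age 4: 0.14 × 1493 = 209.020
Maximum at age 2 (272.640).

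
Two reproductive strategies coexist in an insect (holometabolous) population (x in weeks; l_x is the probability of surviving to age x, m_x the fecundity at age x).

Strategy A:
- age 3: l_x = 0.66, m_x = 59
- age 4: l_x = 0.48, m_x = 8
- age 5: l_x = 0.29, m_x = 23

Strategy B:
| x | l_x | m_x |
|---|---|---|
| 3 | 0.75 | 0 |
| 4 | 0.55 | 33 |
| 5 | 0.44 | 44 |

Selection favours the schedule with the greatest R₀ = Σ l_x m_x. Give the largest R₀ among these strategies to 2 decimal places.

Strategy A: R₀ = 0.66×59 + 0.48×8 + 0.29×23 = 49.4500
Strategy B: R₀ = 0.75×0 + 0.55×33 + 0.44×44 = 37.5100
Highest R₀: strategy A with 49.4500.

49.45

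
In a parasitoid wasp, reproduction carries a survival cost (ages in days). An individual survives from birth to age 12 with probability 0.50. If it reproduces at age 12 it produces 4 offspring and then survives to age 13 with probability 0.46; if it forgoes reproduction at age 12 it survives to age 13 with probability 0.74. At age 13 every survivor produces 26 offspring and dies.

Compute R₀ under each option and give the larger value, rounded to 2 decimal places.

9.62

breed at age 12: R₀ = 0.50 × (4 + 0.46 × 26) = 0.50 × 15.9600 = 7.9800
delay to age 13: R₀ = 0.50 × (0.74 × 26) = 0.50 × 19.2400 = 9.6200
Higher: delay to age 13 (9.6200).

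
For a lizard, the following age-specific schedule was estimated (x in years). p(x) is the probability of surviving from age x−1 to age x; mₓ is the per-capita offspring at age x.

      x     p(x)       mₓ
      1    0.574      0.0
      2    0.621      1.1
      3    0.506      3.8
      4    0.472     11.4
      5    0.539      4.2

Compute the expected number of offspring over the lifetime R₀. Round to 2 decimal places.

Survivorship from birth: l_x = p_1·p_2·…·p_x.
  l_1 = 0.57400
  l_2 = 0.35645
  l_3 = 0.18037
  l_4 = 0.08513
  l_5 = 0.04589
R₀ = Σ l_x mₓ:
  age 1: 0.57400 × 0.0 = 0.0000
  age 2: 0.35645 × 1.1 = 0.3921
  age 3: 0.18037 × 3.8 = 0.6854
  age 4: 0.08513 × 11.4 = 0.9705
  age 5: 0.04589 × 4.2 = 0.1927
R₀ = 0.0000 + 0.3921 + 0.6854 + 0.9705 + 0.1927 = 2.2407

2.24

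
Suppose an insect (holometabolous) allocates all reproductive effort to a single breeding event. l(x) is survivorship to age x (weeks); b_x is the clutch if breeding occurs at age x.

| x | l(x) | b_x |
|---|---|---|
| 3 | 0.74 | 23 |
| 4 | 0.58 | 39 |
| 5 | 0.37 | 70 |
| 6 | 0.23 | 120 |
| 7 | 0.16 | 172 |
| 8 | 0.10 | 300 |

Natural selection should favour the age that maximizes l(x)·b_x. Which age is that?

Expected offspring if breeding at age x = l(x) × b_x:
  age 3: 0.74 × 23 = 17.020
  age 4: 0.58 × 39 = 22.620
  age 5: 0.37 × 70 = 25.900
  age 6: 0.23 × 120 = 27.600
  age 7: 0.16 × 172 = 27.520
  age 8: 0.10 × 300 = 30.000
Maximum at age 8 (30.000).

8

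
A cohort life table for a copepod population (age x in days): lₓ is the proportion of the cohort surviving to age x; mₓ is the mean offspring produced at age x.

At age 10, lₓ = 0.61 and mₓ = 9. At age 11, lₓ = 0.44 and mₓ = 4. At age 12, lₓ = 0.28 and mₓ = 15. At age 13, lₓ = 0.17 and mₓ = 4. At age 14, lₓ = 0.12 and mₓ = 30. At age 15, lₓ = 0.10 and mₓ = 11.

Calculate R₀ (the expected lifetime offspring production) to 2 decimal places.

R₀ = Σ lₓ mₓ:
  age 10: 0.61 × 9 = 5.4900
  age 11: 0.44 × 4 = 1.7600
  age 12: 0.28 × 15 = 4.2000
  age 13: 0.17 × 4 = 0.6800
  age 14: 0.12 × 30 = 3.6000
  age 15: 0.10 × 11 = 1.1000
R₀ = 5.4900 + 1.7600 + 4.2000 + 0.6800 + 3.6000 + 1.1000 = 16.8300

16.83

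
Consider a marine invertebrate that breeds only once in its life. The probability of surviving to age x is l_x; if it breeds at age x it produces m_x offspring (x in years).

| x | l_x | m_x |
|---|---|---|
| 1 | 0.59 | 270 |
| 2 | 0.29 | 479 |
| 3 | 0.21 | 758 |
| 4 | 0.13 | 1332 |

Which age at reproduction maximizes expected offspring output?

4

Expected offspring if breeding at age x = l_x × m_x:
  age 1: 0.59 × 270 = 159.300
  age 2: 0.29 × 479 = 138.910
  age 3: 0.21 × 758 = 159.180
  age 4: 0.13 × 1332 = 173.160
Maximum at age 4 (173.160).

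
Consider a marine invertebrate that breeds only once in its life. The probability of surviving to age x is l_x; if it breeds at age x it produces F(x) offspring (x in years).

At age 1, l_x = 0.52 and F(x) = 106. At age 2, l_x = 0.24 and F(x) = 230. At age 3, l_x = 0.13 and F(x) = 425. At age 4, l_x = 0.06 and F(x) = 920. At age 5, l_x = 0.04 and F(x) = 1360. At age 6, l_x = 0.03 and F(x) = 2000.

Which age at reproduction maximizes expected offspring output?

Expected offspring if breeding at age x = l_x × F(x):
  age 1: 0.52 × 106 = 55.120
  age 2: 0.24 × 230 = 55.200
  age 3: 0.13 × 425 = 55.250
  age 4: 0.06 × 920 = 55.200
  age 5: 0.04 × 1360 = 54.400
  age 6: 0.03 × 2000 = 60.000
Maximum at age 6 (60.000).

6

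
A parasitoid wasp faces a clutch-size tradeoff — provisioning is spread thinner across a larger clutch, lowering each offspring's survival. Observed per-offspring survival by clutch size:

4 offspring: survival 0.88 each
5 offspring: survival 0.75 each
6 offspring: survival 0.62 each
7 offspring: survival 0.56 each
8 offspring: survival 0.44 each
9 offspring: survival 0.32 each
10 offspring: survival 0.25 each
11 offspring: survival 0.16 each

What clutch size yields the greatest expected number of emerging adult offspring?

7

Expected emerging adult offspring = c × s(c):
  c=4: 4 × 0.88 = 3.520
  c=5: 5 × 0.75 = 3.750
  c=6: 6 × 0.62 = 3.720
  c=7: 7 × 0.56 = 3.920
  c=8: 8 × 0.44 = 3.520
  c=9: 9 × 0.32 = 2.880
  c=10: 10 × 0.25 = 2.500
  c=11: 11 × 0.16 = 1.760
Maximum at c = 7 (3.920 emerging adult offspring).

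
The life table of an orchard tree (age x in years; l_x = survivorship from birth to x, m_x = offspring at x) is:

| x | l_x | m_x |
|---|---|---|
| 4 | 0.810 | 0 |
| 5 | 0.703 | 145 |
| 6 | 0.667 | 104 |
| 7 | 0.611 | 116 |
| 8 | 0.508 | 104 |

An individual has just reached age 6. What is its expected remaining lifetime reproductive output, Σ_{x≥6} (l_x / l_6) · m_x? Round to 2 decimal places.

l_6 = 0.667. Conditional survival from age 6 to x is l_x / l_6.
  x=6: (0.667/0.667) × 104 = 104.0000
  x=7: (0.611/0.667) × 116 = 106.2609
  x=8: (0.508/0.667) × 104 = 79.2084
Sum = 104.0000 + 106.2609 + 79.2084 = 289.4693

289.47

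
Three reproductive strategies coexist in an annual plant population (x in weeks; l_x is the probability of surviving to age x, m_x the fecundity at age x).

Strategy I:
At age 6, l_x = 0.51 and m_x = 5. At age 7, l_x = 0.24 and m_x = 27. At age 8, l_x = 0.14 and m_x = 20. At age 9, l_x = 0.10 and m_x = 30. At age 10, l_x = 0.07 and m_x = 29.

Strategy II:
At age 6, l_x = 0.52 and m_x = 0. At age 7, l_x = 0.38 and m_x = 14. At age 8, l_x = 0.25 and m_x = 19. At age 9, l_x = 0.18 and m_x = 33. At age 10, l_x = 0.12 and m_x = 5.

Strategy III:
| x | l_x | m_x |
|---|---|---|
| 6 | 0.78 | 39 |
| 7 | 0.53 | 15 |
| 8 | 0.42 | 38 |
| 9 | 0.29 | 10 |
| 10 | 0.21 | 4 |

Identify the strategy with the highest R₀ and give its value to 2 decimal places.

Strategy I: R₀ = 0.51×5 + 0.24×27 + 0.14×20 + 0.10×30 + 0.07×29 = 16.8600
Strategy II: R₀ = 0.52×0 + 0.38×14 + 0.25×19 + 0.18×33 + 0.12×5 = 16.6100
Strategy III: R₀ = 0.78×39 + 0.53×15 + 0.42×38 + 0.29×10 + 0.21×4 = 58.0700
Highest R₀: strategy III with 58.0700.

58.07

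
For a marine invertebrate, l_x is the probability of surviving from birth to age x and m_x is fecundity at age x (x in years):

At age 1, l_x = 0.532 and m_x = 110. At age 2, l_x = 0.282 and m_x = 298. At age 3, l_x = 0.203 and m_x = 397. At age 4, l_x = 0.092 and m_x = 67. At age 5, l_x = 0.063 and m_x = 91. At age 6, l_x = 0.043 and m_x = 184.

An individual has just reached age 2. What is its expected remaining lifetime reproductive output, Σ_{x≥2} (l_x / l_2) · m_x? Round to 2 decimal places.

l_2 = 0.282. Conditional survival from age 2 to x is l_x / l_2.
  x=2: (0.282/0.282) × 298 = 298.0000
  x=3: (0.203/0.282) × 397 = 285.7837
  x=4: (0.092/0.282) × 67 = 21.8582
  x=5: (0.063/0.282) × 91 = 20.3298
  x=6: (0.043/0.282) × 184 = 28.0567
Sum = 298.0000 + 285.7837 + 21.8582 + 20.3298 + 28.0567 = 654.0284

654.03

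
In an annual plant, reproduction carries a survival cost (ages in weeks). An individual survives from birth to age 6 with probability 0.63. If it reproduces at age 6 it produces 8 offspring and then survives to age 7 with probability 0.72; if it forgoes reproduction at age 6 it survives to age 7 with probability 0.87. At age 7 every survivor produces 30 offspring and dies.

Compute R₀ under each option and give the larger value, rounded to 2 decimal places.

breed at age 6: R₀ = 0.63 × (8 + 0.72 × 30) = 0.63 × 29.6000 = 18.6480
delay to age 7: R₀ = 0.63 × (0.87 × 30) = 0.63 × 26.1000 = 16.4430
Higher: breed at age 6 (18.6480).

18.65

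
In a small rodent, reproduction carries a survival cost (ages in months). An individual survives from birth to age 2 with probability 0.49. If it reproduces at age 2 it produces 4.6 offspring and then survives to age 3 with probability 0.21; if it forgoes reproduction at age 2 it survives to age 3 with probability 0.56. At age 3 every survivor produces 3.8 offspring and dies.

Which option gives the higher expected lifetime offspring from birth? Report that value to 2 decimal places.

2.65

breed at age 2: R₀ = 0.49 × (4.6 + 0.21 × 3.8) = 0.49 × 5.3980 = 2.6450
delay to age 3: R₀ = 0.49 × (0.56 × 3.8) = 0.49 × 2.1280 = 1.0427
Higher: breed at age 2 (2.6450).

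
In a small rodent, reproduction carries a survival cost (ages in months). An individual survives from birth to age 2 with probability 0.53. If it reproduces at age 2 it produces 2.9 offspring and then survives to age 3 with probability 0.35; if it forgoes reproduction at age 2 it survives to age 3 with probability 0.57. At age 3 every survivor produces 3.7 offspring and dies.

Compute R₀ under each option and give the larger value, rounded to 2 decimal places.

breed at age 2: R₀ = 0.53 × (2.9 + 0.35 × 3.7) = 0.53 × 4.1950 = 2.2234
delay to age 3: R₀ = 0.53 × (0.57 × 3.7) = 0.53 × 2.1090 = 1.1178
Higher: breed at age 2 (2.2234).

2.22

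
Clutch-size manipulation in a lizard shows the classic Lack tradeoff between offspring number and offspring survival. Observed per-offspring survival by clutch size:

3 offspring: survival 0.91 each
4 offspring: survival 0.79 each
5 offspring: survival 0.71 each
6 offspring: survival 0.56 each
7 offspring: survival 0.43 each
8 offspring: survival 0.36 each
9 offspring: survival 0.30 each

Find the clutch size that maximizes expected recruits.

5

Expected recruits = c × s(c):
  c=3: 3 × 0.91 = 2.730
  c=4: 4 × 0.79 = 3.160
  c=5: 5 × 0.71 = 3.550
  c=6: 6 × 0.56 = 3.360
  c=7: 7 × 0.43 = 3.010
  c=8: 8 × 0.36 = 2.880
  c=9: 9 × 0.30 = 2.700
Maximum at c = 5 (3.550 recruits).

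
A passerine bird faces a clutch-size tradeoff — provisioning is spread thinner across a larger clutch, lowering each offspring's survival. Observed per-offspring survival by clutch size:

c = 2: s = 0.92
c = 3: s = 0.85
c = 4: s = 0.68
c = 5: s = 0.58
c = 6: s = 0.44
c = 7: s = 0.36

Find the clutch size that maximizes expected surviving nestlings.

5

Expected surviving nestlings = c × s(c):
  c=2: 2 × 0.92 = 1.840
  c=3: 3 × 0.85 = 2.550
  c=4: 4 × 0.68 = 2.720
  c=5: 5 × 0.58 = 2.900
  c=6: 6 × 0.44 = 2.640
  c=7: 7 × 0.36 = 2.520
Maximum at c = 5 (2.900 surviving nestlings).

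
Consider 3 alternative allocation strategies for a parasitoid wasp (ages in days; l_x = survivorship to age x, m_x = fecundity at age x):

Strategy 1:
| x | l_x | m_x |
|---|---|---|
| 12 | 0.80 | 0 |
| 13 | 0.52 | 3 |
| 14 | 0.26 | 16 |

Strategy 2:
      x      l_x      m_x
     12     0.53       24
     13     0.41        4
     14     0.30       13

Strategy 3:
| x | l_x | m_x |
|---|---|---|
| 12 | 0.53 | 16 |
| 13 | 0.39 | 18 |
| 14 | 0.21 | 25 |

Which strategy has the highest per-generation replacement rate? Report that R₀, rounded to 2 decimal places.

Strategy 1: R₀ = 0.80×0 + 0.52×3 + 0.26×16 = 5.7200
Strategy 2: R₀ = 0.53×24 + 0.41×4 + 0.30×13 = 18.2600
Strategy 3: R₀ = 0.53×16 + 0.39×18 + 0.21×25 = 20.7500
Highest R₀: strategy 3 with 20.7500.

20.75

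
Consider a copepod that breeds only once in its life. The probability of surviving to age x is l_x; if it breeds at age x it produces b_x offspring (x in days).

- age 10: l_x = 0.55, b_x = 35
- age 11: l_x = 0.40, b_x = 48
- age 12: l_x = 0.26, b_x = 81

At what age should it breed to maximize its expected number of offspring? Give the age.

12

Expected offspring if breeding at age x = l_x × b_x:
  age 10: 0.55 × 35 = 19.250
  age 11: 0.40 × 48 = 19.200
  age 12: 0.26 × 81 = 21.060
Maximum at age 12 (21.060).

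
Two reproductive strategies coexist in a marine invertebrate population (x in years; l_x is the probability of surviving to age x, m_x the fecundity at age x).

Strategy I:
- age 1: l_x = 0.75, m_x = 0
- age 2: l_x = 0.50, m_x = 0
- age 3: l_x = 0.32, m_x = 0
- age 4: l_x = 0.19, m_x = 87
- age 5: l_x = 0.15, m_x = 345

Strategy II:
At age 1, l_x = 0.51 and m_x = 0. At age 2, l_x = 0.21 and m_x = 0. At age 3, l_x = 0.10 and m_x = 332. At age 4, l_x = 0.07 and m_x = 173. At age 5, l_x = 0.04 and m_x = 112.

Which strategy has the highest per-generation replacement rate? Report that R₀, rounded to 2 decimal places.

Strategy I: R₀ = 0.75×0 + 0.50×0 + 0.32×0 + 0.19×87 + 0.15×345 = 68.2800
Strategy II: R₀ = 0.51×0 + 0.21×0 + 0.10×332 + 0.07×173 + 0.04×112 = 49.7900
Highest R₀: strategy I with 68.2800.

68.28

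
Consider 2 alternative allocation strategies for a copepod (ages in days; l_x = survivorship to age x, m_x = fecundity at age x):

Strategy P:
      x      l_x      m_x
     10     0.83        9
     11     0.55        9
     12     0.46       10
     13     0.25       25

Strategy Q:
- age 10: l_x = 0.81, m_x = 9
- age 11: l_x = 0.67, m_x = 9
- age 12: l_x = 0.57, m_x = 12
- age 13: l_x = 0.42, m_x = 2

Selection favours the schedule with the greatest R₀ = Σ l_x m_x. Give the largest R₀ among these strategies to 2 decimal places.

Strategy P: R₀ = 0.83×9 + 0.55×9 + 0.46×10 + 0.25×25 = 23.2700
Strategy Q: R₀ = 0.81×9 + 0.67×9 + 0.57×12 + 0.42×2 = 21.0000
Highest R₀: strategy P with 23.2700.

23.27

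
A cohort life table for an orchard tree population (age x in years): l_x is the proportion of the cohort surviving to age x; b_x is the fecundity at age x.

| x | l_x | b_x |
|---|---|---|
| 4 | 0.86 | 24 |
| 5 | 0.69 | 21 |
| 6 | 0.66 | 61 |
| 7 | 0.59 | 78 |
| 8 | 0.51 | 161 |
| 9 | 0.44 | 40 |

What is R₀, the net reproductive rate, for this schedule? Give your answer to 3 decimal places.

221.120

R₀ = Σ l_x b_x:
  age 4: 0.86 × 24 = 20.6400
  age 5: 0.69 × 21 = 14.4900
  age 6: 0.66 × 61 = 40.2600
  age 7: 0.59 × 78 = 46.0200
  age 8: 0.51 × 161 = 82.1100
  age 9: 0.44 × 40 = 17.6000
R₀ = 20.6400 + 14.4900 + 40.2600 + 46.0200 + 82.1100 + 17.6000 = 221.1200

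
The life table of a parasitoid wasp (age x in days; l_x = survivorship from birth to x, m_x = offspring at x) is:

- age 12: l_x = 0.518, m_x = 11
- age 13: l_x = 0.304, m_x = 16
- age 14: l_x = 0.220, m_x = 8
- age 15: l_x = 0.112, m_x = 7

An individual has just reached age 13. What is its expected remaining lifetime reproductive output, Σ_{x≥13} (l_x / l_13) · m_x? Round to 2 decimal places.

l_13 = 0.304. Conditional survival from age 13 to x is l_x / l_13.
  x=13: (0.304/0.304) × 16 = 16.0000
  x=14: (0.220/0.304) × 8 = 5.7895
  x=15: (0.112/0.304) × 7 = 2.5789
Sum = 16.0000 + 5.7895 + 2.5789 = 24.3684

24.37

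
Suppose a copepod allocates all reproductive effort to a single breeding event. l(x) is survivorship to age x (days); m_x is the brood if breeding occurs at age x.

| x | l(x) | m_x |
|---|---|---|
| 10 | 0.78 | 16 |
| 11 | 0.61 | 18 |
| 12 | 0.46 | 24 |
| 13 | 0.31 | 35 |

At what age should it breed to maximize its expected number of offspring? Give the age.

Expected offspring if breeding at age x = l(x) × m_x:
  age 10: 0.78 × 16 = 12.480
  age 11: 0.61 × 18 = 10.980
  age 12: 0.46 × 24 = 11.040
  age 13: 0.31 × 35 = 10.850
Maximum at age 10 (12.480).

10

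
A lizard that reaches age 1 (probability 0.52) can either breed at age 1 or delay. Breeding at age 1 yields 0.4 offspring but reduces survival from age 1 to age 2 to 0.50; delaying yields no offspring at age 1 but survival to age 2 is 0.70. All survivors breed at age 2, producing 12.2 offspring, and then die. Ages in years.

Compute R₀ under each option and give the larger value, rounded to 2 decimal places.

breed at age 1: R₀ = 0.52 × (0.4 + 0.50 × 12.2) = 0.52 × 6.5000 = 3.3800
delay to age 2: R₀ = 0.52 × (0.70 × 12.2) = 0.52 × 8.5400 = 4.4408
Higher: delay to age 2 (4.4408).

4.44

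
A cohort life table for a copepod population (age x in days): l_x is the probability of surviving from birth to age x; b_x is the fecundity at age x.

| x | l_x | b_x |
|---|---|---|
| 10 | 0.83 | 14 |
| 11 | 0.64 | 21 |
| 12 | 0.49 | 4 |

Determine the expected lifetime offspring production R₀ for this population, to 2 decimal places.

27.02

R₀ = Σ l_x b_x:
  age 10: 0.83 × 14 = 11.6200
  age 11: 0.64 × 21 = 13.4400
  age 12: 0.49 × 4 = 1.9600
R₀ = 11.6200 + 13.4400 + 1.9600 = 27.0200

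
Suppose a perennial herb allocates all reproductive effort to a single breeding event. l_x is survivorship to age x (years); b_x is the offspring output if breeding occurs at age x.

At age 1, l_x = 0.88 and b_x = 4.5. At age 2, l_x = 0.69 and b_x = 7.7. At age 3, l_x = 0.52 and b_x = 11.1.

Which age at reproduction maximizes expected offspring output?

3

Expected offspring if breeding at age x = l_x × b_x:
  age 1: 0.88 × 4.5 = 3.960
  age 2: 0.69 × 7.7 = 5.313
  age 3: 0.52 × 11.1 = 5.772
Maximum at age 3 (5.772).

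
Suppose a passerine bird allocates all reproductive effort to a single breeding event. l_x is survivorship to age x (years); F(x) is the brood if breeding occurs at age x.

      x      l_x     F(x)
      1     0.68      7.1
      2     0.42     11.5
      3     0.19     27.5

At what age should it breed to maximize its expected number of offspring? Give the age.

3

Expected offspring if breeding at age x = l_x × F(x):
  age 1: 0.68 × 7.1 = 4.828
  age 2: 0.42 × 11.5 = 4.830
  age 3: 0.19 × 27.5 = 5.225
Maximum at age 3 (5.225).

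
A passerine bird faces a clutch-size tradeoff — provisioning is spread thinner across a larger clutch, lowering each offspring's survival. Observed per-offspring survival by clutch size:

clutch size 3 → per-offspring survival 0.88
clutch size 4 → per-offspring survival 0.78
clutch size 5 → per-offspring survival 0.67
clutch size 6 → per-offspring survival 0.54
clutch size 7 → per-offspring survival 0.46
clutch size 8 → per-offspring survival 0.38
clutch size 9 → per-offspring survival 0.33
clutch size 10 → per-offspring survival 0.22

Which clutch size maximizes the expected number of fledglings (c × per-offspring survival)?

Expected fledglings = c × s(c):
  c=3: 3 × 0.88 = 2.640
  c=4: 4 × 0.78 = 3.120
  c=5: 5 × 0.67 = 3.350
  c=6: 6 × 0.54 = 3.240
  c=7: 7 × 0.46 = 3.220
  c=8: 8 × 0.38 = 3.040
  c=9: 9 × 0.33 = 2.970
  c=10: 10 × 0.22 = 2.200
Maximum at c = 5 (3.350 fledglings).

5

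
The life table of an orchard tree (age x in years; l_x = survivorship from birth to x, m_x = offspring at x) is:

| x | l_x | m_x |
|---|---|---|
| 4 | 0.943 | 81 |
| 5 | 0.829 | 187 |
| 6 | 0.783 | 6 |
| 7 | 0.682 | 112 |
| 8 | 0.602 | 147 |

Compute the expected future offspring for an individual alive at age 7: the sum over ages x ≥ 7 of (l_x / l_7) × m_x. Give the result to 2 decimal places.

241.76

l_7 = 0.682. Conditional survival from age 7 to x is l_x / l_7.
  x=7: (0.682/0.682) × 112 = 112.0000
  x=8: (0.602/0.682) × 147 = 129.7566
Sum = 112.0000 + 129.7566 = 241.7566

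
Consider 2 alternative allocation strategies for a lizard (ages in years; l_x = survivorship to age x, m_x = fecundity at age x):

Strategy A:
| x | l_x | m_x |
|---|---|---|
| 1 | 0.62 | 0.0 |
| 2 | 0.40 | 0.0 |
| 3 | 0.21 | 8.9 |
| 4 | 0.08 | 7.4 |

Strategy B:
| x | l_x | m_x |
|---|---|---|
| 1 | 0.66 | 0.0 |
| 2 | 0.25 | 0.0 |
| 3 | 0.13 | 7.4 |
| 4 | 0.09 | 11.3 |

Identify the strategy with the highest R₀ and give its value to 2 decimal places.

2.46

Strategy A: R₀ = 0.62×0.0 + 0.40×0.0 + 0.21×8.9 + 0.08×7.4 = 2.4610
Strategy B: R₀ = 0.66×0.0 + 0.25×0.0 + 0.13×7.4 + 0.09×11.3 = 1.9790
Highest R₀: strategy A with 2.4610.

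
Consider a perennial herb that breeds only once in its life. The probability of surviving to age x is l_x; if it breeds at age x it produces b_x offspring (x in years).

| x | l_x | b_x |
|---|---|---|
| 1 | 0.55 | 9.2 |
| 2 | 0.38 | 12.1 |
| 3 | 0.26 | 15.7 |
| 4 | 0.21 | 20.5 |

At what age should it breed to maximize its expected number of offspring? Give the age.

Expected offspring if breeding at age x = l_x × b_x:
  age 1: 0.55 × 9.2 = 5.060
  age 2: 0.38 × 12.1 = 4.598
  age 3: 0.26 × 15.7 = 4.082
  age 4: 0.21 × 20.5 = 4.305
Maximum at age 1 (5.060).

1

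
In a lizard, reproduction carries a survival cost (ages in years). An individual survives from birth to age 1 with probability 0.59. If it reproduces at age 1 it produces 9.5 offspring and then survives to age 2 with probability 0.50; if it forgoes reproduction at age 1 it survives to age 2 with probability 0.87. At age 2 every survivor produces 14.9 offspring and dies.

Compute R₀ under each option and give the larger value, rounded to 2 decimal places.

10.00

breed at age 1: R₀ = 0.59 × (9.5 + 0.50 × 14.9) = 0.59 × 16.9500 = 10.0005
delay to age 2: R₀ = 0.59 × (0.87 × 14.9) = 0.59 × 12.9630 = 7.6482
Higher: breed at age 1 (10.0005).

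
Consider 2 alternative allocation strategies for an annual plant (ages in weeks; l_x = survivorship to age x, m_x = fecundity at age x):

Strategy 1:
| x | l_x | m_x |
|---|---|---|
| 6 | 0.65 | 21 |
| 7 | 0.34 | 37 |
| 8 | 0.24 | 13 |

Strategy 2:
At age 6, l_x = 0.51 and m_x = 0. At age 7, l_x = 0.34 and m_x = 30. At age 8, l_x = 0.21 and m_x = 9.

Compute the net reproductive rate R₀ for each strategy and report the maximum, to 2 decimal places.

Strategy 1: R₀ = 0.65×21 + 0.34×37 + 0.24×13 = 29.3500
Strategy 2: R₀ = 0.51×0 + 0.34×30 + 0.21×9 = 12.0900
Highest R₀: strategy 1 with 29.3500.

29.35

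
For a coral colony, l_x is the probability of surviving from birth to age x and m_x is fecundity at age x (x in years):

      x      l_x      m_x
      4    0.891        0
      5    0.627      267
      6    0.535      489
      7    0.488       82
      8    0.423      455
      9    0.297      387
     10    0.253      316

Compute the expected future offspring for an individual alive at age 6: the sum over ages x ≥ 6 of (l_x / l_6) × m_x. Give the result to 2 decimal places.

l_6 = 0.535. Conditional survival from age 6 to x is l_x / l_6.
  x=6: (0.535/0.535) × 489 = 489.0000
  x=7: (0.488/0.535) × 82 = 74.7963
  x=8: (0.423/0.535) × 455 = 359.7477
  x=9: (0.297/0.535) × 387 = 214.8393
  x=10: (0.253/0.535) × 316 = 149.4355
Sum = 489.0000 + 74.7963 + 359.7477 + 214.8393 + 149.4355 = 1287.8187

1287.82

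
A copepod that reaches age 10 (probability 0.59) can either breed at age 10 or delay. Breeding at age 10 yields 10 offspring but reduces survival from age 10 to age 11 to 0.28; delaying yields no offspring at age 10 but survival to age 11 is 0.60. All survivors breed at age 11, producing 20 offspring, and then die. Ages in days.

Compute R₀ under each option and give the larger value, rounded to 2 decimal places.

breed at age 10: R₀ = 0.59 × (10 + 0.28 × 20) = 0.59 × 15.6000 = 9.2040
delay to age 11: R₀ = 0.59 × (0.60 × 20) = 0.59 × 12.0000 = 7.0800
Higher: breed at age 10 (9.2040).

9.20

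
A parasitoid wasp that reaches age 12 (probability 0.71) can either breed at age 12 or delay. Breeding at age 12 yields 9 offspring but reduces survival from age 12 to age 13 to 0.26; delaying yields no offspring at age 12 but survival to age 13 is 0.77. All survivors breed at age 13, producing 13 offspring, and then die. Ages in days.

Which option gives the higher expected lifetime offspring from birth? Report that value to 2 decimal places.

breed at age 12: R₀ = 0.71 × (9 + 0.26 × 13) = 0.71 × 12.3800 = 8.7898
delay to age 13: R₀ = 0.71 × (0.77 × 13) = 0.71 × 10.0100 = 7.1071
Higher: breed at age 12 (8.7898).

8.79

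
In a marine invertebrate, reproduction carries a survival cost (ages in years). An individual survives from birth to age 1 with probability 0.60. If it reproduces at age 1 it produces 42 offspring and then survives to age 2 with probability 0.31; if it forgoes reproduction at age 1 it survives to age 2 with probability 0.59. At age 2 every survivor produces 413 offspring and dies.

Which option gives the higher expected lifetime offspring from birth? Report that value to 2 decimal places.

146.20

breed at age 1: R₀ = 0.60 × (42 + 0.31 × 413) = 0.60 × 170.0300 = 102.0180
delay to age 2: R₀ = 0.60 × (0.59 × 413) = 0.60 × 243.6700 = 146.2020
Higher: delay to age 2 (146.2020).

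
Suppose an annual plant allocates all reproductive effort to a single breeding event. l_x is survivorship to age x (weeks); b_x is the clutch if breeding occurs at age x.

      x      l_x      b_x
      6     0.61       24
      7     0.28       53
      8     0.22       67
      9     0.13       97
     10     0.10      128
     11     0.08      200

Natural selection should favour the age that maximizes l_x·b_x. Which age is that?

11

Expected offspring if breeding at age x = l_x × b_x:
  age 6: 0.61 × 24 = 14.640
  age 7: 0.28 × 53 = 14.840
  age 8: 0.22 × 67 = 14.740
  age 9: 0.13 × 97 = 12.610
  age 10: 0.10 × 128 = 12.800
  age 11: 0.08 × 200 = 16.000
Maximum at age 11 (16.000).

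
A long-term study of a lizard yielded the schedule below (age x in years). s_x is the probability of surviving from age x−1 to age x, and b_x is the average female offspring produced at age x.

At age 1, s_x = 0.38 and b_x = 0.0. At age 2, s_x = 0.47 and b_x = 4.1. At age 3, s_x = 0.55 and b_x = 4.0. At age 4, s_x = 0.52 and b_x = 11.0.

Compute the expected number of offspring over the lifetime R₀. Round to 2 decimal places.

Survivorship from birth: l_x = s_1·s_2·…·s_x.
  l_1 = 0.38000
  l_2 = 0.17860
  l_3 = 0.09823
  l_4 = 0.05108
R₀ = Σ l_x b_x:
  age 1: 0.38000 × 0.0 = 0.0000
  age 2: 0.17860 × 4.1 = 0.7323
  age 3: 0.09823 × 4.0 = 0.3929
  age 4: 0.05108 × 11.0 = 0.5619
R₀ = 0.0000 + 0.7323 + 0.3929 + 0.5619 = 1.6871

1.69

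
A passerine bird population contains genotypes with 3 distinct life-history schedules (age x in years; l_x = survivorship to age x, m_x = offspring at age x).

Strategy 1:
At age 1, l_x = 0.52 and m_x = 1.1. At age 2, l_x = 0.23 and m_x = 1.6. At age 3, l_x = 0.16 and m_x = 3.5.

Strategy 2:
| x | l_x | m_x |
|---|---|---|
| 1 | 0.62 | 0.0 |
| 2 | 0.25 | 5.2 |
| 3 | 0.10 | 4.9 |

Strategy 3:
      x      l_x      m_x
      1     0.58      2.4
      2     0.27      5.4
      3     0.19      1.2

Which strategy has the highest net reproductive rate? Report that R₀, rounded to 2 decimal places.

Strategy 1: R₀ = 0.52×1.1 + 0.23×1.6 + 0.16×3.5 = 1.5000
Strategy 2: R₀ = 0.62×0.0 + 0.25×5.2 + 0.10×4.9 = 1.7900
Strategy 3: R₀ = 0.58×2.4 + 0.27×5.4 + 0.19×1.2 = 3.0780
Highest R₀: strategy 3 with 3.0780.

3.08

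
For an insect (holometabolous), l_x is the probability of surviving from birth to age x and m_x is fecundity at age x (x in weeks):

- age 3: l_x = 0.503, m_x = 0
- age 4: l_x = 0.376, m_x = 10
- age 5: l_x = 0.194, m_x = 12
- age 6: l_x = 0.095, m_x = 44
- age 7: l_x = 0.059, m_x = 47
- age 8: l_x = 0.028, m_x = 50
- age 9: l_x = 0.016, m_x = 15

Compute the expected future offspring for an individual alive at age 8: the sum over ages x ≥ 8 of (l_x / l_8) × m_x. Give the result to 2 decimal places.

58.57

l_8 = 0.028. Conditional survival from age 8 to x is l_x / l_8.
  x=8: (0.028/0.028) × 50 = 50.0000
  x=9: (0.016/0.028) × 15 = 8.5714
Sum = 50.0000 + 8.5714 = 58.5714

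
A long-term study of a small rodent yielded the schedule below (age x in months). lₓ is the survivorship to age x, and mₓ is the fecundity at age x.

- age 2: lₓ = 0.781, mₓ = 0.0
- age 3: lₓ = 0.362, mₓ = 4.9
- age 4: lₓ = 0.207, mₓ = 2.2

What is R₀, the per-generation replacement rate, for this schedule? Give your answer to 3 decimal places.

2.229

R₀ = Σ lₓ mₓ:
  age 2: 0.781 × 0.0 = 0.0000
  age 3: 0.362 × 4.9 = 1.7738
  age 4: 0.207 × 2.2 = 0.4554
R₀ = 0.0000 + 1.7738 + 0.4554 = 2.2292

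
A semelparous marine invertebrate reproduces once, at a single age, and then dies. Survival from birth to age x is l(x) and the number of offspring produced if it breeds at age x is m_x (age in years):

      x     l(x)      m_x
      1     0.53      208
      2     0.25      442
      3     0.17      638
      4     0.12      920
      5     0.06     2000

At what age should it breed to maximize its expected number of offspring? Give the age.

5

Expected offspring if breeding at age x = l(x) × m_x:
  age 1: 0.53 × 208 = 110.240
  age 2: 0.25 × 442 = 110.500
  age 3: 0.17 × 638 = 108.460
  age 4: 0.12 × 920 = 110.400
  age 5: 0.06 × 2000 = 120.000
Maximum at age 5 (120.000).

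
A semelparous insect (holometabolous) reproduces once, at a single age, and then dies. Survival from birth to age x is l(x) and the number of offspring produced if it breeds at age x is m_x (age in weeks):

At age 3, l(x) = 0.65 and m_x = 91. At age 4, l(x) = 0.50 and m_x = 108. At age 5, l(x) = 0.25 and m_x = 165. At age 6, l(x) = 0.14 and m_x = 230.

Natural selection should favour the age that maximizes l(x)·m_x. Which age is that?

Expected offspring if breeding at age x = l(x) × m_x:
  age 3: 0.65 × 91 = 59.150
  age 4: 0.50 × 108 = 54.000
  age 5: 0.25 × 165 = 41.250
  age 6: 0.14 × 230 = 32.200
Maximum at age 3 (59.150).

3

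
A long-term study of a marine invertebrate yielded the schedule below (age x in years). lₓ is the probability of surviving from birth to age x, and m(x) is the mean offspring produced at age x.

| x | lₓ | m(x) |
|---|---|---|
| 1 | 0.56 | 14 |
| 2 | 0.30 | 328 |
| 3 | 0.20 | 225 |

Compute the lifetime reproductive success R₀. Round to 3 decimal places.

R₀ = Σ lₓ m(x):
  age 1: 0.56 × 14 = 7.8400
  age 2: 0.30 × 328 = 98.4000
  age 3: 0.20 × 225 = 45.0000
R₀ = 7.8400 + 98.4000 + 45.0000 = 151.2400

151.240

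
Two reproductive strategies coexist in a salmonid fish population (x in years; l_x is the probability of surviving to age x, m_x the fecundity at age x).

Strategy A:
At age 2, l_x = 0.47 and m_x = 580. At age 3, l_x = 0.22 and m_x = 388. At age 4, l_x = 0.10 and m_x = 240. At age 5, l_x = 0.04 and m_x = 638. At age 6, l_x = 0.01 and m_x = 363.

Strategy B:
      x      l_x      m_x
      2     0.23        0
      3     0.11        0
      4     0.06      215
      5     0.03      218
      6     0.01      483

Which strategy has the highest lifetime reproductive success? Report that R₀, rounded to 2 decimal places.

411.11

Strategy A: R₀ = 0.47×580 + 0.22×388 + 0.10×240 + 0.04×638 + 0.01×363 = 411.1100
Strategy B: R₀ = 0.23×0 + 0.11×0 + 0.06×215 + 0.03×218 + 0.01×483 = 24.2700
Highest R₀: strategy A with 411.1100.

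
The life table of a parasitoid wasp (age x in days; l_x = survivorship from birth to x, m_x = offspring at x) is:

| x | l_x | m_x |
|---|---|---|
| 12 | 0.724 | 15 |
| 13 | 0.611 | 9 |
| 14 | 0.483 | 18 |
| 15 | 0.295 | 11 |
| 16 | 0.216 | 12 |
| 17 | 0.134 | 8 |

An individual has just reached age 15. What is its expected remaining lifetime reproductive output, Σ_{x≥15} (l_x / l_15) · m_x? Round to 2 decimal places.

23.42

l_15 = 0.295. Conditional survival from age 15 to x is l_x / l_15.
  x=15: (0.295/0.295) × 11 = 11.0000
  x=16: (0.216/0.295) × 12 = 8.7864
  x=17: (0.134/0.295) × 8 = 3.6339
Sum = 11.0000 + 8.7864 + 3.6339 = 23.4203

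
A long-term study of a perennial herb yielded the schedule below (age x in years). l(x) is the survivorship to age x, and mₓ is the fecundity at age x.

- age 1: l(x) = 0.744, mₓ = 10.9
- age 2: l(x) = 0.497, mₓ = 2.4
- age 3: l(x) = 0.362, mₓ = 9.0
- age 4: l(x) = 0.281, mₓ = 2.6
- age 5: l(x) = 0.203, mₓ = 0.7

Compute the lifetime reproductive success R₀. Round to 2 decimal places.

13.43

R₀ = Σ l(x) mₓ:
  age 1: 0.744 × 10.9 = 8.1096
  age 2: 0.497 × 2.4 = 1.1928
  age 3: 0.362 × 9.0 = 3.2580
  age 4: 0.281 × 2.6 = 0.7306
  age 5: 0.203 × 0.7 = 0.1421
R₀ = 8.1096 + 1.1928 + 3.2580 + 0.7306 + 0.1421 = 13.4331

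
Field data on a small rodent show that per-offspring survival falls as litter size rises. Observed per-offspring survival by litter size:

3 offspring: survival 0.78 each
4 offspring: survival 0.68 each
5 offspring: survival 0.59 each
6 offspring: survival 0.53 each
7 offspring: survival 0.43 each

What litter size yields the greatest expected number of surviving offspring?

Expected surviving offspring = c × s(c):
  c=3: 3 × 0.78 = 2.340
  c=4: 4 × 0.68 = 2.720
  c=5: 5 × 0.59 = 2.950
  c=6: 6 × 0.53 = 3.180
  c=7: 7 × 0.43 = 3.010
Maximum at c = 6 (3.180 surviving offspring).

6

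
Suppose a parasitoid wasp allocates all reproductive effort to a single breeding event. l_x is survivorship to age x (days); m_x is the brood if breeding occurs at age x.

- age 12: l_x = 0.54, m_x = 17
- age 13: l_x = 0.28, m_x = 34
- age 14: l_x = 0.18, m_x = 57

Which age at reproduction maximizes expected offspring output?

Expected offspring if breeding at age x = l_x × m_x:
  age 12: 0.54 × 17 = 9.180
  age 13: 0.28 × 34 = 9.520
  age 14: 0.18 × 57 = 10.260
Maximum at age 14 (10.260).

14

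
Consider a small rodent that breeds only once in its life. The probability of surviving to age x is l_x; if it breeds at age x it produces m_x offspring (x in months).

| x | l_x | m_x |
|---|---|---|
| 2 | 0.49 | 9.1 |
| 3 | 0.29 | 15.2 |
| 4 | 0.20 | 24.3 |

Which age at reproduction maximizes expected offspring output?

Expected offspring if breeding at age x = l_x × m_x:
  age 2: 0.49 × 9.1 = 4.459
  age 3: 0.29 × 15.2 = 4.408
  age 4: 0.20 × 24.3 = 4.860
Maximum at age 4 (4.860).

4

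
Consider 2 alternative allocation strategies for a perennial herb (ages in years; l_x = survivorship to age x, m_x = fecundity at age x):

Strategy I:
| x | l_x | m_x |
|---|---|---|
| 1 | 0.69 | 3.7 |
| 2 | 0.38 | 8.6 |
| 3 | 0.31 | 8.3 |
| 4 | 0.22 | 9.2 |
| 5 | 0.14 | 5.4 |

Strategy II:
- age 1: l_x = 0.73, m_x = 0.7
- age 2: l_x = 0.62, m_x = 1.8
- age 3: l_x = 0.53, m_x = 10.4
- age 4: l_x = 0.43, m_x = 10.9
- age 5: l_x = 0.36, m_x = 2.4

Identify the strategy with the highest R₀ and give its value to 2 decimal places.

12.69

Strategy I: R₀ = 0.69×3.7 + 0.38×8.6 + 0.31×8.3 + 0.22×9.2 + 0.14×5.4 = 11.1740
Strategy II: R₀ = 0.73×0.7 + 0.62×1.8 + 0.53×10.4 + 0.43×10.9 + 0.36×2.4 = 12.6900
Highest R₀: strategy II with 12.6900.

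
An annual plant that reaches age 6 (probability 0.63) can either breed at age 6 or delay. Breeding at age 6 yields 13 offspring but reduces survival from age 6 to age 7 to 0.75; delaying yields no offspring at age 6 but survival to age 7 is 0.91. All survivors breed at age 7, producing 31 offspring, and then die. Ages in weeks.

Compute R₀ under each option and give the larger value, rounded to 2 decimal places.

22.84

breed at age 6: R₀ = 0.63 × (13 + 0.75 × 31) = 0.63 × 36.2500 = 22.8375
delay to age 7: R₀ = 0.63 × (0.91 × 31) = 0.63 × 28.2100 = 17.7723
Higher: breed at age 6 (22.8375).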